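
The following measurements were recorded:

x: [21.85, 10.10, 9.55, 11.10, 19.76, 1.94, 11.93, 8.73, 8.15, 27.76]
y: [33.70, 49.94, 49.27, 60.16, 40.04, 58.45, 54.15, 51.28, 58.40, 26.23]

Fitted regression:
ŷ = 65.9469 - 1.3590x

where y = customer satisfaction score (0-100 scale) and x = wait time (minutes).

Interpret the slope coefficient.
An increase of one minute in wait time is associated with a 1.3590 points decrease in predicted satisfaction score.

The slope coefficient β₁ = -1.3590 represents the marginal effect of wait time on satisfaction score.

Interpretation:
- Wait time up by 1 minute → predicted satisfaction score decreases by 1.3590 points
- The effect is assumed constant over the observed range of x (linearity)
- The slope describes association in these data, not necessarily a causal effect

(β₀ = 65.9469 is the fitted value at x = 0 and is not part of the slope interpretation.)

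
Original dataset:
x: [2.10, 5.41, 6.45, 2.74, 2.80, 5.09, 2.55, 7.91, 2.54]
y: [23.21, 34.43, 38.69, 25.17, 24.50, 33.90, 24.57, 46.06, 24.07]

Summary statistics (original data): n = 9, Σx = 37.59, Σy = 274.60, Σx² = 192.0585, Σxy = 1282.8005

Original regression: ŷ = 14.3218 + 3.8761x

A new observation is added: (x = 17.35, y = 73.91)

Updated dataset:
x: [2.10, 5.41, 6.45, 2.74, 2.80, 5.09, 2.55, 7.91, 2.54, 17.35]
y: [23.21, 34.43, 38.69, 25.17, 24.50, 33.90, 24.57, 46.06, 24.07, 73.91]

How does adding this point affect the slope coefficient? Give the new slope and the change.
Adding the point moves β₁ from 3.8761 to 3.4011, i.e. it decreases by 0.4750 (-12.3%).

x = 17.35 lies well outside the original x-range [2.10, 7.91] (x̄ ≈ 4.18), so this observation has high leverage and can move the slope substantially.

Step 1: Update the sums with the new point (n goes from 9 to 10)
Σx  = 37.59 + 17.35 = 54.94
Σy  = 274.60 + 73.91 = 348.51
Σx² = 192.0585 + 17.35² = 192.0585 + 301.0225 = 493.0810
Σxy = 1282.8005 + 17.35×73.91 = 1282.8005 + 1282.3385 = 2565.1390

Step 2: Recompute the slope with b₁ = (nΣxy − ΣxΣy) / (nΣx² − (Σx)²)
Numerator   = 10×2565.1390 − 54.94×348.51 = 25651.3900 − 19147.1394 = 6504.2506
Denominator = 10×493.0810 − 54.94² = 4930.8100 − 3018.4036 = 1912.4064
b₁(new) = 6504.2506 / 1912.4064 = 3.4011

(Same formula on the original sums: (9×1282.8005 − 37.59×274.60) / (9×192.0585 − 37.59²) = 1222.9905 / 315.5184 = 3.8761, matching the given fit.)

Step 3: Change in slope
Δβ₁ = 3.4011 − 3.8761 = -0.4750
Relative change = -0.4750 / 3.8761 × 100% = -12.3%
→ the slope decreases when the point is added.

Because the point sits below the extension of the original line at a high-leverage x, it tilts the fit down.
In practice: refit with and without it and report both if conclusions differ.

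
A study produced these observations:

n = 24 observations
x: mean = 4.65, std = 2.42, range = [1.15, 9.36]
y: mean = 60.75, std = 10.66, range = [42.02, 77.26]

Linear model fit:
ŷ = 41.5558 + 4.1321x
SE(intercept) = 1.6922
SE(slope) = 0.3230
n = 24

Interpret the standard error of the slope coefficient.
SE(slope) = 0.3230 measures the uncertainty in the estimated slope. The coefficient is estimated precisely (SE/|β̂₁| = 7.8%).

SE(β̂₁) = 0.3230 says: if we drew many samples of n = 24 from the same population and refit each time, the fitted slopes would scatter with a standard deviation of roughly 0.3230 around the true β₁.

Relative precision:
- SE / |β̂₁| = 0.3230 / 4.1321 = 7.8%
- Rule of thumb (under 20%: precise; 20% to under 50%: moderately precise; 50% or more: imprecise) → precise

Rough 95% range (±2 SE): 4.1321 ± 0.6460 → (3.4861, 4.7781).

What drives SE(β̂₁): wider spread of x values → smaller SE; more residual scatter → larger SE.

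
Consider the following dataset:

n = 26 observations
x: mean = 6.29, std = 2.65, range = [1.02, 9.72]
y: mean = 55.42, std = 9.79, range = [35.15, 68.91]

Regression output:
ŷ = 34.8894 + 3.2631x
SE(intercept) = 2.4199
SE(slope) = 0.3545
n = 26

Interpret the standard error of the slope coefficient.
The slope 3.2631 is pinned down to within about ±0.3545 (one SE) by these data — relative uncertainty 10.9%, i.e. precise.

What SE measures:
- The standard error quantifies the sampling variability of the coefficient estimate
- It is the estimated standard deviation of β̂₁ across hypothetical repeated samples of the same size
- Smaller SE → more precise estimate

Relative precision:
- SE / |β̂₁| = 0.3545 / 3.2631 = 10.9%
- Rule of thumb (under 20%: precise; 20% to under 50%: moderately precise; 50% or more: imprecise) → precise

Link to interval estimation: a confidence interval for β₁ is β̂₁ ± t* × 0.3545, so SE sets the half-width per unit of t*.

What drives SE(β̂₁): larger n (here n = 26) → smaller SE; wider spread of x values → smaller SE.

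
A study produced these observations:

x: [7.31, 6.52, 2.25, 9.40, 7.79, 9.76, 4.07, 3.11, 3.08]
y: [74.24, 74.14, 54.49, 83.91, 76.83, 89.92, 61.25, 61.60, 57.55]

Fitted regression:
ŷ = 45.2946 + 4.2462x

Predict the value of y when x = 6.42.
ŷ = 72.5552

To predict y for x = 6.42, substitute into the regression equation:

ŷ = 45.2946 + 4.2462 × 6.42
ŷ = 45.2946 + 27.2606
ŷ = 72.5552

This is a point prediction; actual observations scatter around it by roughly the residual standard deviation.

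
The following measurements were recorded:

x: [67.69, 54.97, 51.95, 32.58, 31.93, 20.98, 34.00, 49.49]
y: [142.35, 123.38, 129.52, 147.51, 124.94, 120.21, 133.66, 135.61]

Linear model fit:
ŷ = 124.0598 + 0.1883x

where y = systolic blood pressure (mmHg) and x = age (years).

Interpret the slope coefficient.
For each additional year of age, predicted blood pressure increases by approximately 0.1883 mmHg.

The slope coefficient β₁ = 0.1883 represents the marginal effect of age on blood pressure.

Interpretation:
- Age up by 1 year → predicted blood pressure increases by 0.1883 mmHg
- The effect is assumed constant over the observed range of x (linearity)

The intercept β₀ = 124.0598 is the predicted blood pressure when age = 0; since the smallest observed x is 20.98, this is an extrapolation and mainly anchors the line.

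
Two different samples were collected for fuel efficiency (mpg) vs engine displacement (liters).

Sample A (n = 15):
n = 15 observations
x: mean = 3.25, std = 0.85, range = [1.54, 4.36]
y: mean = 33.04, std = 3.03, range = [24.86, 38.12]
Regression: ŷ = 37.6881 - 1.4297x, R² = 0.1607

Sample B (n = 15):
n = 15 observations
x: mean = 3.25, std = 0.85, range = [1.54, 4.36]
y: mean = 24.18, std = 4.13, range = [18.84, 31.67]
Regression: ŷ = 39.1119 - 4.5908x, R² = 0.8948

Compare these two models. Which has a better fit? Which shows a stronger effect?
Model B has the better fit (R² = 0.8948 vs 0.1607). Model B shows the stronger effect (|β₁| = 4.5908 vs 1.4297).

Model Comparison:

Goodness of fit (R²):
- Model A: R² = 0.1607 → 16.07% of variance in fuel efficiency explained
- Model B: R² = 0.8948 → 89.48% of variance in fuel efficiency explained
- 0.8948 > 0.1607 → Model B has the better fit

Effect size (slope magnitude):
- Model A: β₁ = -1.4297 → predicted fuel efficiency falls 1.4297 mpg per additional liter of engine displacement
- Model B: β₁ = -4.5908 → predicted fuel efficiency falls 4.5908 mpg per additional liter of engine displacement
- |-1.4297| < |-4.5908| → Model B shows the stronger marginal effect

Notes:
- R² measures how tightly points cluster around the line; β₁ measures how steep the line is — they answer different questions.
- A better fit (higher R²) doesn't necessarily mean a more important relationship.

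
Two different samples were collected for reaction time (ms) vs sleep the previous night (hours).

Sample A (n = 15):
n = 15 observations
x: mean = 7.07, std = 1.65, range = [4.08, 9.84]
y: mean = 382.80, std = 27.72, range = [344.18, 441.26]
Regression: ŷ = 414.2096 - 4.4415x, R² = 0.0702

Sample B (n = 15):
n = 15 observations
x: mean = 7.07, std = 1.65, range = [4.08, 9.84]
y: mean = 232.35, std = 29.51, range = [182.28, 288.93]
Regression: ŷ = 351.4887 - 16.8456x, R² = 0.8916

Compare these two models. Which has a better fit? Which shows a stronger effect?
Model B has the better fit (R² = 0.8916 vs 0.0702). Model B shows the stronger effect (|β₁| = 16.8456 vs 4.4415).

Model Comparison:

Goodness of fit (R²):
- Model A: R² = 0.0702 → 7.02% of variance in reaction time explained
- Model B: R² = 0.8916 → 89.16% of variance in reaction time explained
- 0.8916 > 0.0702 → Model B has the better fit

Effect size (slope magnitude):
- Model A: β₁ = -4.4415 → predicted reaction time falls 4.4415 ms per additional hour of sleep
- Model B: β₁ = -16.8456 → predicted reaction time falls 16.8456 ms per additional hour of sleep
- |-4.4415| < |-16.8456| → Model B shows the stronger marginal effect

Note: A better fit (higher R²) doesn't necessarily mean a more important relationship.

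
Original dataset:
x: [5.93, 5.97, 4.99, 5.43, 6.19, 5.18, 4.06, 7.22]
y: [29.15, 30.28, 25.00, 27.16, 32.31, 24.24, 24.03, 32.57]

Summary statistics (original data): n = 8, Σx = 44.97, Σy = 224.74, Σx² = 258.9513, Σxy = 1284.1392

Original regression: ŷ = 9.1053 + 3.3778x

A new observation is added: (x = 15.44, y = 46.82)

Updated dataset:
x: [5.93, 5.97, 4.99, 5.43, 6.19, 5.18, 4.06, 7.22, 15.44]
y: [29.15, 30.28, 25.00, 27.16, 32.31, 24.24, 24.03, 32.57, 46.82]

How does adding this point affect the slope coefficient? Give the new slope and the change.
Adding the point moves β₁ from 3.3778 to 2.0060, i.e. it decreases by 1.3718 (-40.6%).

x = 15.44 lies well outside the original x-range [4.06, 7.22] (x̄ ≈ 5.62), so this observation has high leverage and can move the slope substantially.

Step 1: Update the sums with the new point (n goes from 8 to 9)
Σx  = 44.97 + 15.44 = 60.41
Σy  = 224.74 + 46.82 = 271.56
Σx² = 258.9513 + 15.44² = 258.9513 + 238.3936 = 497.3449
Σxy = 1284.1392 + 15.44×46.82 = 1284.1392 + 722.9008 = 2007.0400

Step 2: Recompute the slope with b₁ = (nΣxy − ΣxΣy) / (nΣx² − (Σx)²)
Numerator   = 9×2007.0400 − 60.41×271.56 = 18063.3600 − 16404.9396 = 1658.4204
Denominator = 9×497.3449 − 60.41² = 4476.1041 − 3649.3681 = 826.7360
b₁(new) = 1658.4204 / 826.7360 = 2.0060

(Same formula on the original sums: (8×1284.1392 − 44.97×224.74) / (8×258.9513 − 44.97²) = 166.5558 / 49.3095 = 3.3778, matching the given fit.)

Step 3: Change in slope
Δβ₁ = 2.0060 − 3.3778 = -1.3718
Relative change = -1.3718 / 3.3778 × 100% = -40.6%
→ the slope decreases when the point is added.

A high-leverage point only changes the slope if it is off the original line; here y = 46.82 is below the original trend, so the slope decreases.
In practice: refit with and without it and report both if conclusions differ.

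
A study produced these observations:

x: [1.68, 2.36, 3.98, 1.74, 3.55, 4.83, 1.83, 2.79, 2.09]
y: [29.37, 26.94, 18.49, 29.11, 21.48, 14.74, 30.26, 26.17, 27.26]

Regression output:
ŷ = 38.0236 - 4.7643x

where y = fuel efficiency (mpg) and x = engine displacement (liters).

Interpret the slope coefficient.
An increase of one liter in engine displacement is associated with a 4.7643 mpg decrease in predicted fuel efficiency.

The slope β₁ = -4.7643 gives the rate at which the fitted fuel efficiency changes with engine displacement.

Interpretation:
- Engine displacement up by 1 liter → predicted fuel efficiency decreases by 4.7643 mpg
- The effect is assumed constant over the observed range of x (linearity)
- The slope describes association in these data, not necessarily a causal effect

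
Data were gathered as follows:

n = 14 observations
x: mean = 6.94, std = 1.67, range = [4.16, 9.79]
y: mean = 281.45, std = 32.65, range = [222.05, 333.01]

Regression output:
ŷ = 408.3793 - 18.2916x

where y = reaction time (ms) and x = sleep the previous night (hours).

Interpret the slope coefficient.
For each additional hour of sleep, predicted reaction time decreases by approximately 18.2916 ms.

The slope β₁ = -18.2916 gives the rate at which the fitted reaction time changes with sleep.

Interpretation:
- Sleep up by 1 hour → predicted reaction time decreases by 18.2916 ms
- The effect is assumed constant over the observed range of x (linearity)
- The slope describes association in these data, not necessarily a causal effect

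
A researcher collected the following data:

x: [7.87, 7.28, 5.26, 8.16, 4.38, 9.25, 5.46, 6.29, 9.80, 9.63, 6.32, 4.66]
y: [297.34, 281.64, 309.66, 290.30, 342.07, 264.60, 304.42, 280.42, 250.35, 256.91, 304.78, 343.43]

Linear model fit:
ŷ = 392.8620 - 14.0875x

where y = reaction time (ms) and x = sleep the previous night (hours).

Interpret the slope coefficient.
On average, reaction time is about 14.0875 ms lower for every extra hour of sleep.

The slope β₁ = -14.0875 gives the rate at which the fitted reaction time changes with sleep.

Interpretation:
- Sleep up by 1 hour → predicted reaction time decreases by 14.0875 ms
- The effect is assumed constant over the observed range of x (linearity)

The intercept β₀ = 392.8620 is the predicted reaction time when sleep = 0; since the smallest observed x is 4.38, this is an extrapolation and mainly anchors the line.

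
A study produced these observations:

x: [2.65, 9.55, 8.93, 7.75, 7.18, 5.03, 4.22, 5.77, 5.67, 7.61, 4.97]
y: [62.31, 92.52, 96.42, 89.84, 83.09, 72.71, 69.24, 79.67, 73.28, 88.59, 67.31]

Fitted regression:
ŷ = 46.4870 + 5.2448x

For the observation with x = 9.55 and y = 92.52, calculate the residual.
Residual = -4.0548

The residual is the difference between the actual value and the predicted value:

Residual = y - ŷ

Step 1: Calculate predicted value
ŷ = 46.4870 + 5.2448 × 9.55
ŷ = 96.5748

Step 2: Calculate residual
Residual = 92.52 - 96.5748
Residual = -4.0548

Sign check: y < ŷ, so the point is below the line and the fit overestimates here.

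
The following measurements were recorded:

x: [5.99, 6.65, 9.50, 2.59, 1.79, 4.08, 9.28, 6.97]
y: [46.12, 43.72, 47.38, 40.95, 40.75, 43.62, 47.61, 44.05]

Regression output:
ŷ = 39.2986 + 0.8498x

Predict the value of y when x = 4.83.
ŷ = 43.4031

To predict y for x = 4.83, substitute into the regression equation:

ŷ = 39.2986 + 0.8498 × 4.83
ŷ = 39.2986 + 4.1045
ŷ = 43.4031

This is a point prediction; actual observations scatter around it by roughly the residual standard deviation.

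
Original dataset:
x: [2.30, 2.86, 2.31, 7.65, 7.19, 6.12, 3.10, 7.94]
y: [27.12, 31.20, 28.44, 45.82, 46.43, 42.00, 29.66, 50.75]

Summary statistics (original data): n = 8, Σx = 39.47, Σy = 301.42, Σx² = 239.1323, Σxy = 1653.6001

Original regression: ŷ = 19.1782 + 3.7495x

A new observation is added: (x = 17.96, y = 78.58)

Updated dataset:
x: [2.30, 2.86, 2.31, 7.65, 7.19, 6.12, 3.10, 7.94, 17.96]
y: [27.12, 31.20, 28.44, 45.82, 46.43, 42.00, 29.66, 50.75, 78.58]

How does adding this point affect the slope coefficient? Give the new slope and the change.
New slope β₁ = 3.2786 versus 3.7495 before: a change of -0.4709 (-12.6%).

The new point has HIGH LEVERAGE: x = 17.96 is far from the original mean x̄ = 39.47/8 ≈ 4.93 (original range [2.30, 7.94]).

Step 1: Update the sums with the new point (n goes from 8 to 9)
Σx  = 39.47 + 17.96 = 57.43
Σy  = 301.42 + 78.58 = 380.00
Σx² = 239.1323 + 17.96² = 239.1323 + 322.5616 = 561.6939
Σxy = 1653.6001 + 17.96×78.58 = 1653.6001 + 1411.2968 = 3064.8969

Step 2: Recompute the slope with b₁ = (nΣxy − ΣxΣy) / (nΣx² − (Σx)²)
Numerator   = 9×3064.8969 − 57.43×380.00 = 27584.0721 − 21823.4000 = 5760.6721
Denominator = 9×561.6939 − 57.43² = 5055.2451 − 3298.2049 = 1757.0402
b₁(new) = 5760.6721 / 1757.0402 = 3.2786

(Same formula on the original sums: (8×1653.6001 − 39.47×301.42) / (8×239.1323 − 39.47²) = 1331.7534 / 355.1775 = 3.7495, matching the given fit.)

Step 3: Change in slope
Δβ₁ = 3.2786 − 3.7495 = -0.4709
Relative change = -0.4709 / 3.7495 × 100% = -12.6%
→ the slope decreases when the point is added.

A high-leverage point only changes the slope if it is off the original line; here y = 78.58 is below the original trend, so the slope decreases.
In practice: investigate whether it comes from the same population as the rest of the sample; check such a point for data-entry or measurement error.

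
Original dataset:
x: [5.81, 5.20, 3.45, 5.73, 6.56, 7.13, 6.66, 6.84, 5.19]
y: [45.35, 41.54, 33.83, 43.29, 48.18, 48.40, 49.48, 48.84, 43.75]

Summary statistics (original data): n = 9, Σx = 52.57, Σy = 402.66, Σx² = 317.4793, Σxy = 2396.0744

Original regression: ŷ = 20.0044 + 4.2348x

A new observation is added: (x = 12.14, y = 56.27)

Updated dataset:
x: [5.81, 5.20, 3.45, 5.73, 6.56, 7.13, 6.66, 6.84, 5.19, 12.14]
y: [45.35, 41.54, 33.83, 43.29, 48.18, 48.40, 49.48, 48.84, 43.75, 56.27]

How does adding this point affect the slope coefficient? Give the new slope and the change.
Adding the point moves β₁ from 4.2348 to 2.3733, i.e. it decreases by 1.8615 (-44.0%).

The new point has HIGH LEVERAGE: x = 12.14 is far from the original mean x̄ = 52.57/9 ≈ 5.84 (original range [3.45, 7.13]).

Step 1: Update the sums with the new point (n goes from 9 to 10)
Σx  = 52.57 + 12.14 = 64.71
Σy  = 402.66 + 56.27 = 458.93
Σx² = 317.4793 + 12.14² = 317.4793 + 147.3796 = 464.8589
Σxy = 2396.0744 + 12.14×56.27 = 2396.0744 + 683.1178 = 3079.1922

Step 2: Recompute the slope with b₁ = (nΣxy − ΣxΣy) / (nΣx² − (Σx)²)
Numerator   = 10×3079.1922 − 64.71×458.93 = 30791.9220 − 29697.3603 = 1094.5617
Denominator = 10×464.8589 − 64.71² = 4648.5890 − 4187.3841 = 461.2049
b₁(new) = 1094.5617 / 461.2049 = 2.3733

(Same formula on the original sums: (9×2396.0744 − 52.57×402.66) / (9×317.4793 − 52.57²) = 396.8334 / 93.7088 = 4.2348, matching the given fit.)

Step 3: Change in slope
Δβ₁ = 2.3733 − 4.2348 = -1.8615
Relative change = -1.8615 / 4.2348 × 100% = -44.0%
→ the slope decreases when the point is added.

Because the point sits below the extension of the original line at a high-leverage x, it tilts the fit down.
In practice: examine leverage (hᵢ) and Cook's distance rather than deleting it automatically.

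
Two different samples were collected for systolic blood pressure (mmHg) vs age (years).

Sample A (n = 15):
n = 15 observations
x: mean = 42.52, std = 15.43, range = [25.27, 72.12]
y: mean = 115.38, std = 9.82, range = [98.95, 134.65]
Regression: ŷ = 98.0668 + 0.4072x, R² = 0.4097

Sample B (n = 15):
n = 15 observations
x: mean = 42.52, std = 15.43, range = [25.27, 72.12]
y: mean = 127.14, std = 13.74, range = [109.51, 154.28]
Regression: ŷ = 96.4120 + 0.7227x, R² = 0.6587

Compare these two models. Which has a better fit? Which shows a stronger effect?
Model B has the better fit (R² = 0.6587 vs 0.4097). Model B shows the stronger effect (|β₁| = 0.7227 vs 0.4072).

Model Comparison:

Which explains more variance? (R²)
- Model A: R² = 0.4097 → 40.97% of variance in blood pressure explained
- Model B: R² = 0.6587 → 65.87% of variance in blood pressure explained
- 0.6587 > 0.4097 → Model B has the better fit

Which has the larger per-year effect? (|β₁|)
- Model A: β₁ = 0.4072 → predicted blood pressure rises 0.4072 mmHg per additional year of age
- Model B: β₁ = 0.7227 → predicted blood pressure rises 0.7227 mmHg per additional year of age
- |0.4072| < |0.7227| → Model B shows the stronger marginal effect

Note: The two samples could reflect different populations, time periods, or measurement quality.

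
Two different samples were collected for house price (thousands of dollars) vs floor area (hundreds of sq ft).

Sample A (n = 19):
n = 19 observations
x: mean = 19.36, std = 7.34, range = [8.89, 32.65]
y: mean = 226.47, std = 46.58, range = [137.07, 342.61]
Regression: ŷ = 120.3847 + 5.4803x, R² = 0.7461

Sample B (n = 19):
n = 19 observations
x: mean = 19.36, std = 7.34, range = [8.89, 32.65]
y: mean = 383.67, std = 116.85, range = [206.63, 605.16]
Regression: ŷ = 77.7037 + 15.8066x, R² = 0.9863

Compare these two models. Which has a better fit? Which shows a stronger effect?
Model B has the better fit (R² = 0.9863 vs 0.7461). Model B shows the stronger effect (|β₁| = 15.8066 vs 5.4803).

Model Comparison:

Which explains more variance? (R²)
- Model A: R² = 0.7461 → 74.61% of variance in house price explained
- Model B: R² = 0.9863 → 98.63% of variance in house price explained
- 0.9863 > 0.7461 → Model B has the better fit

Effect size (slope magnitude):
- Model A: β₁ = 5.4803 → predicted house price rises 5.4803 thousand dollars per additional hundred sq ft of floor area
- Model B: β₁ = 15.8066 → predicted house price rises 15.8066 thousand dollars per additional hundred sq ft of floor area
- |5.4803| < |15.8066| → Model B shows the stronger marginal effect

Note: A steeper slope doesn't make a better model if the scatter around the line is large.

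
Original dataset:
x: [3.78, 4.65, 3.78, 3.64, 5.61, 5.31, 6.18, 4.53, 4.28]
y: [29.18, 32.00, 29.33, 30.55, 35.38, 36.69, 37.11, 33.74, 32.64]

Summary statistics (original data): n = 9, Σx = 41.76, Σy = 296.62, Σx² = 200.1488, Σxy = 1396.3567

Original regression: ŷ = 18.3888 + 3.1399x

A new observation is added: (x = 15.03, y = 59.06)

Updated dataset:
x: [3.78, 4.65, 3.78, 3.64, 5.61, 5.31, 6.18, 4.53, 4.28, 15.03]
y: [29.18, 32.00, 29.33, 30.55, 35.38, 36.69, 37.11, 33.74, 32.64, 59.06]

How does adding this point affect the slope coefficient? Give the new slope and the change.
Adding the point moves β₁ from 3.1399 to 2.5509, i.e. it decreases by 0.5890 (-18.8%).

x = 15.03 lies well outside the original x-range [3.64, 6.18] (x̄ ≈ 4.64), so this observation has high leverage and can move the slope substantially.

Step 1: Update the sums with the new point (n goes from 9 to 10)
Σx  = 41.76 + 15.03 = 56.79
Σy  = 296.62 + 59.06 = 355.68
Σx² = 200.1488 + 15.03² = 200.1488 + 225.9009 = 426.0497
Σxy = 1396.3567 + 15.03×59.06 = 1396.3567 + 887.6718 = 2284.0285

Step 2: Recompute the slope with b₁ = (nΣxy − ΣxΣy) / (nΣx² − (Σx)²)
Numerator   = 10×2284.0285 − 56.79×355.68 = 22840.2850 − 20199.0672 = 2641.2178
Denominator = 10×426.0497 − 56.79² = 4260.4970 − 3225.1041 = 1035.3929
b₁(new) = 2641.2178 / 1035.3929 = 2.5509

(Same formula on the original sums: (9×1396.3567 − 41.76×296.62) / (9×200.1488 − 41.76²) = 180.3591 / 57.4416 = 3.1399, matching the given fit.)

Step 3: Change in slope
Δβ₁ = 2.5509 − 3.1399 = -0.5890
Relative change = -0.5890 / 3.1399 × 100% = -18.8%
→ the slope decreases when the point is added.

A high-leverage point only changes the slope if it is off the original line; here y = 59.06 is below the original trend, so the slope decreases.
In practice: examine leverage (hᵢ) and Cook's distance rather than deleting it automatically; refit with and without it and report both if conclusions differ.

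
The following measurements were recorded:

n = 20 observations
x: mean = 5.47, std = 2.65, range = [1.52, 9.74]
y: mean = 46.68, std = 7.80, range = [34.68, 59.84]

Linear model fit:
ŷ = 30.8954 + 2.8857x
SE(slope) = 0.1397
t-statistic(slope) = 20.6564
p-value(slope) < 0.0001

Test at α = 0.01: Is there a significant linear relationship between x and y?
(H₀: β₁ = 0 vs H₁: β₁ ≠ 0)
Since p-value < 0.0001 < α = 0.01, reject H₀ — the slope is significantly different from 0.

Hypothesis test for the slope coefficient:

H₀: β₁ = 0 (no linear relationship)
H₁: β₁ ≠ 0 (linear relationship exists)

Test statistic: t = β̂₁ / SE(β̂₁) = 2.8857 / 0.1397 = 20.6564

The p-value (<0.0001) is the probability, under H₀, of a t-statistic at least as extreme as |t| = 20.6564 (two-sided, df = n − 2 = 18).

Decision rule: reject H₀ if p-value < α.
p-value < 0.0001 < α = 0.01 → reject H₀.

There is sufficient evidence at the 1% significance level to conclude that a linear relationship exists between x and y.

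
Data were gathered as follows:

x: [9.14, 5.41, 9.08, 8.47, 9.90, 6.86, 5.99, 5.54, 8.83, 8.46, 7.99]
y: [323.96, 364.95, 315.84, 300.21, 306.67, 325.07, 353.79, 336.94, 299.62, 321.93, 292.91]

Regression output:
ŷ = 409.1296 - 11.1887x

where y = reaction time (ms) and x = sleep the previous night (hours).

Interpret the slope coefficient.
On average, reaction time is about 11.1887 ms lower for every extra hour of sleep.

The slope β₁ = -11.1887 gives the rate at which the fitted reaction time changes with sleep.

Interpretation:
- Sleep up by 1 hour → predicted reaction time decreases by 11.1887 ms
- This is a linear approximation: the same per-unit change is assumed across the whole observed x range
- The slope describes association in these data, not necessarily a causal effect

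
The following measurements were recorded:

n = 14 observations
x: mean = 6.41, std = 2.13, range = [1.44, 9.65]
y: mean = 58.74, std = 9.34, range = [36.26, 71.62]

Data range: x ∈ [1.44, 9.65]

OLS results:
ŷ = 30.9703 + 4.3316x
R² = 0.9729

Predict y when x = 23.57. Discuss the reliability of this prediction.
ŷ = 133.0661 (extrapolation — x = 23.57 lies outside [1.44, 9.65], so reliability is low).

Prediction calculation:
ŷ = 30.9703 + 4.3316 × 23.57
ŷ = 133.0661

Reliability:
- Data range: x ∈ [1.44, 9.65]
- Prediction point: x = 23.57 is 13.92 units above the observed range → this is EXTRAPOLATION, not interpolation

Why that matters here:
- There are no observations near this x to validate the fitted line there
- Real relationships often flatten, saturate, or turn nonlinear at extremes

A defensible statement: 'if the linear trend continued to x = 23.57, y would be about 133.0661' — the premise is untested.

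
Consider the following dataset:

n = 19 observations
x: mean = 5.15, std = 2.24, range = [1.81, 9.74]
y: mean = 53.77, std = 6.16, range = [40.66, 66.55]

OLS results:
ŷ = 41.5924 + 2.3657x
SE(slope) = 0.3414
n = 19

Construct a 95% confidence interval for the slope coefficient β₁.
The 95% CI for β₁ is (1.6454, 3.0860)

Confidence interval for the slope:

The 95% CI for β₁ is: β̂₁ ± t*(α/2, n-2) × SE(β̂₁)

Step 1: Find critical t-value
- Confidence level = 0.95
- Degrees of freedom = n - 2 = 19 - 2 = 17
- t*(α/2, 17) = 2.1098

Step 2: Calculate margin of error
Margin = 2.1098 × 0.3414 = 0.7203

Step 3: Construct interval
CI = 2.3657 ± 0.7203
CI = (1.6454, 3.0860)

Interpretation: intervals built this way capture the true β₁ in 95% of repeated samples; here the plausible range for the per-unit effect of x on y is 1.6454 to 3.0860.
The interval does not include 0, suggesting a significant linear relationship.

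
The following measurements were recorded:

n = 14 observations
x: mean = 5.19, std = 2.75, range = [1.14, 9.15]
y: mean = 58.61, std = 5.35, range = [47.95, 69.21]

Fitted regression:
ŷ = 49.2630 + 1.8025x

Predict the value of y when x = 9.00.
ŷ = 65.4855

Plug x = 9.00 into the fitted line:

ŷ = 49.2630 + 1.8025 × 9.00
ŷ = 49.2630 + 16.2225
ŷ = 65.4855

This is the fitted mean response at that x — an individual observation would come with a wider prediction interval.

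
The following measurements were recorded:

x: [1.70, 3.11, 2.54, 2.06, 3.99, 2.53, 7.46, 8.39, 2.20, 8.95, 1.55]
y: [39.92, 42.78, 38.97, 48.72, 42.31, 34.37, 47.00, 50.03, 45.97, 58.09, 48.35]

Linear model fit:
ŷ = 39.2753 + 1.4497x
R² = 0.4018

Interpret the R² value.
The model explains 40.18% of the variance in y (R² = 0.4018), leaving 59.82% unexplained; the fit is moderate.

R² = 1 − SS_res/SS_tot compares the residual scatter to the total scatter of y about its mean.

Here R² = 0.4018:
- Explained: 40.18% of the variation in y
- Unexplained (residual): 100% − 40.18% = 59.82%
- Rule of thumb (below 0.3 weak; 0.3 to below 0.7 moderate; 0.7 and above strong) → moderate

Equivalently, for simple linear regression R² = r², so |r| = √0.4018 ≈ 0.6339.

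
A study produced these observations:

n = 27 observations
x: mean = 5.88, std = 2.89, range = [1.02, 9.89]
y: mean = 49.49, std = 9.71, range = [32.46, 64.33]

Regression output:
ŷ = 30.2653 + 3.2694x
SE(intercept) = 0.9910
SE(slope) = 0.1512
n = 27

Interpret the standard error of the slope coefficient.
The slope 3.2694 is pinned down to within about ±0.1512 (one SE) by these data — relative uncertainty 4.6%, i.e. precise.

SE(β̂₁) = 0.1512 says: if we drew many samples of n = 27 from the same population and refit each time, the fitted slopes would scatter with a standard deviation of roughly 0.1512 around the true β₁.

Relative precision:
- SE / |β̂₁| = 0.1512 / 3.2694 = 4.6%
- Rule of thumb (under 20%: precise; 20% to under 50%: moderately precise; 50% or more: imprecise) → precise

Rough 95% range (±2 SE): 3.2694 ± 0.3024 → (2.9670, 3.5718).

What drives SE(β̂₁): wider spread of x values → smaller SE.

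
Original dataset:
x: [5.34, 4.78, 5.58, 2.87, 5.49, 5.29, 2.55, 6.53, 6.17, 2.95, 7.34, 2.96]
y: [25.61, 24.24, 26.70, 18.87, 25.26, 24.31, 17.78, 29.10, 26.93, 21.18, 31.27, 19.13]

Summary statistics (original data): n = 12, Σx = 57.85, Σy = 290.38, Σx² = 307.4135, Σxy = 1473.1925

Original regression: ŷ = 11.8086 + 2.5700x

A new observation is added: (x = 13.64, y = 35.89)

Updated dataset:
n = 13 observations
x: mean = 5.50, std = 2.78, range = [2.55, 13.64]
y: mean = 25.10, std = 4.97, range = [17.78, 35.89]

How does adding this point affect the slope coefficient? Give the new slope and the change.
The slope changes from 2.5700 to 1.6796 (change of -0.8904, or -34.6%).

The new point has HIGH LEVERAGE: x = 13.64 is far from the original mean x̄ = 57.85/12 ≈ 4.82 (original range [2.55, 7.34]).

Step 1: Update the sums with the new point (n goes from 12 to 13)
Σx  = 57.85 + 13.64 = 71.49
Σy  = 290.38 + 35.89 = 326.27
Σx² = 307.4135 + 13.64² = 307.4135 + 186.0496 = 493.4631
Σxy = 1473.1925 + 13.64×35.89 = 1473.1925 + 489.5396 = 1962.7321

Step 2: Recompute the slope with b₁ = (nΣxy − ΣxΣy) / (nΣx² − (Σx)²)
Numerator   = 13×1962.7321 − 71.49×326.27 = 25515.5173 − 23325.0423 = 2190.4750
Denominator = 13×493.4631 − 71.49² = 6415.0203 − 5110.8201 = 1304.2002
b₁(new) = 2190.4750 / 1304.2002 = 1.6796

(Same formula on the original sums: (12×1473.1925 − 57.85×290.38) / (12×307.4135 − 57.85²) = 879.8270 / 342.3395 = 2.5700, matching the given fit.)

Step 3: Change in slope
Δβ₁ = 1.6796 − 2.5700 = -0.8904
Relative change = -0.8904 / 2.5700 × 100% = -34.6%
→ the slope decreases when the point is added.

A high-leverage point only changes the slope if it is off the original line; here y = 35.89 is below the original trend, so the slope decreases.
In practice: refit with and without it and report both if conclusions differ; investigate whether it comes from the same population as the rest of the sample.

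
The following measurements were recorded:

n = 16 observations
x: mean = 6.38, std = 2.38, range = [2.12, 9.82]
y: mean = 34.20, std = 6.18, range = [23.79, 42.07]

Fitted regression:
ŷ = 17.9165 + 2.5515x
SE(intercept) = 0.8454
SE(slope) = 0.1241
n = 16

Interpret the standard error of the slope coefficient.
SE(slope) = 0.1241 measures the uncertainty in the estimated slope. The coefficient is estimated precisely (SE/|β̂₁| = 4.9%).

SE(β̂₁) = 0.1241 says: if we drew many samples of n = 16 from the same population and refit each time, the fitted slopes would scatter with a standard deviation of roughly 0.1241 around the true β₁.

Relative precision:
- SE / |β̂₁| = 0.1241 / 2.5515 = 4.9%
- Rule of thumb (under 20%: precise; 20% to under 50%: moderately precise; 50% or more: imprecise) → precise

Link to the t-test: t = β̂₁ / SE(β̂₁) = 2.5515 / 0.1241 = 20.5600, the statistic for H₀: β₁ = 0.

What drives SE(β̂₁): larger n (here n = 16) → smaller SE; more residual scatter → larger SE; wider spread of x values → smaller SE.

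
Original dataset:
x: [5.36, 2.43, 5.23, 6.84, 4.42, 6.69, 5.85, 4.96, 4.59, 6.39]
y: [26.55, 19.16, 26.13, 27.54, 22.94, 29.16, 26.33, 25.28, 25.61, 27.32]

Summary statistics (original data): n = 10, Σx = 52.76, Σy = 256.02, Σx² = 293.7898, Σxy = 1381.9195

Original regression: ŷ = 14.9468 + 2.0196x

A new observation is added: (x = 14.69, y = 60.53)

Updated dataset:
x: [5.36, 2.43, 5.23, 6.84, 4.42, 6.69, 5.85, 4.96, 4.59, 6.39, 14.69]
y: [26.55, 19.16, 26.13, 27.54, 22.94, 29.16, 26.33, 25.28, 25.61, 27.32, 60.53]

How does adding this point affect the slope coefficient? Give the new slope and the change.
The slope changes from 2.0196 to 3.4385 (change of +1.4189, or +70.3%).

The new point has HIGH LEVERAGE: x = 14.69 is far from the original mean x̄ = 52.76/10 ≈ 5.28 (original range [2.43, 6.84]).

Step 1: Update the sums with the new point (n goes from 10 to 11)
Σx  = 52.76 + 14.69 = 67.45
Σy  = 256.02 + 60.53 = 316.55
Σx² = 293.7898 + 14.69² = 293.7898 + 215.7961 = 509.5859
Σxy = 1381.9195 + 14.69×60.53 = 1381.9195 + 889.1857 = 2271.1052

Step 2: Recompute the slope with b₁ = (nΣxy − ΣxΣy) / (nΣx² − (Σx)²)
Numerator   = 11×2271.1052 − 67.45×316.55 = 24982.1572 − 21351.2975 = 3630.8597
Denominator = 11×509.5859 − 67.45² = 5605.4449 − 4549.5025 = 1055.9424
b₁(new) = 3630.8597 / 1055.9424 = 3.4385

(Same formula on the original sums: (10×1381.9195 − 52.76×256.02) / (10×293.7898 − 52.76²) = 311.5798 / 154.2804 = 2.0196, matching the given fit.)

Step 3: Change in slope
Δβ₁ = 3.4385 − 2.0196 = +1.4189
Relative change = +1.4189 / 2.0196 × 100% = +70.3%
→ the slope increases when the point is added.

Because the point sits above the extension of the original line at a high-leverage x, it tilts the fit up.
In practice: examine leverage (hᵢ) and Cook's distance rather than deleting it automatically.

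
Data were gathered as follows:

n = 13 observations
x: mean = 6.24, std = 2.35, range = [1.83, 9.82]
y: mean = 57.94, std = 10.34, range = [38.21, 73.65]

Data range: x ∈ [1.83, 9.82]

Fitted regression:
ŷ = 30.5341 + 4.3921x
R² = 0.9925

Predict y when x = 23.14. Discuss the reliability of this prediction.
The equation gives ŷ = 132.1673; however x = 23.14 is 13.32 units above the observed range, so this extrapolated value should not be trusted.

Prediction calculation:
ŷ = 30.5341 + 4.3921 × 23.14
ŷ = 132.1673

Reliability:
- Data range: x ∈ [1.83, 9.82]
- Prediction point: x = 23.14 is 13.32 units above the observed range → this is EXTRAPOLATION, not interpolation

Why that matters here:
- Real relationships often flatten, saturate, or turn nonlinear at extremes
- R² describes fit only over the sampled x values; it says nothing about behaviour beyond them

A defensible statement: 'if the linear trend continued to x = 23.14, y would be about 132.1673' — the premise is untested.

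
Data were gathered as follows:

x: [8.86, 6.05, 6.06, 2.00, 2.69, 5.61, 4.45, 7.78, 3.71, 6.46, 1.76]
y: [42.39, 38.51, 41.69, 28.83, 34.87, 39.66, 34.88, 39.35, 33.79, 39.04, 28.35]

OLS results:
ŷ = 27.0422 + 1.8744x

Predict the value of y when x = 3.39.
ŷ = 33.3964

To predict y for x = 3.39, substitute into the regression equation:

ŷ = 27.0422 + 1.8744 × 3.39
ŷ = 27.0422 + 6.3542
ŷ = 33.3964

This is a point prediction; actual observations scatter around it by roughly the residual standard deviation.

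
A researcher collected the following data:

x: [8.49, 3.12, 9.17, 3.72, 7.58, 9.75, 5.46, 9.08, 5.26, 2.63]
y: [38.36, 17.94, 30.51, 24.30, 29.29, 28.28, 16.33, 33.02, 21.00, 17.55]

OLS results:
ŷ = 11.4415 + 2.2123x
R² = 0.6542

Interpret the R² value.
R² = 0.6542 means 65.42% of the variation in y is explained by the linear relationship with x. This indicates a moderate fit.

The coefficient of determination R² is the fraction of the total variation in y that the fitted line accounts for.

Here R² = 0.6542:
- Explained: 65.42% of the variation in y
- Unexplained (residual): 100% − 65.42% = 34.58%
- Rule of thumb (below 0.3 weak; 0.3 to below 0.7 moderate; 0.7 and above strong) → moderate

Note: R² never decreases when predictors are added, so it should not be used alone to compare models of different size.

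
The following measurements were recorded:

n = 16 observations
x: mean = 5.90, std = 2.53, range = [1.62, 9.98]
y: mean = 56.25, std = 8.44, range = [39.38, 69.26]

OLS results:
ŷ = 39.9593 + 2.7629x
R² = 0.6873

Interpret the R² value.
The model explains 68.73% of the variance in y (R² = 0.6873), leaving 31.27% unexplained; the fit is moderate.

The coefficient of determination R² is the fraction of the total variation in y that the fitted line accounts for.

Here R² = 0.6873:
- Explained: 68.73% of the variation in y
- Unexplained (residual): 100% − 68.73% = 31.27%
- Rule of thumb (below 0.3 weak; 0.3 to below 0.7 moderate; 0.7 and above strong) → moderate

Equivalently, for simple linear regression R² = r², so |r| = √0.6873 ≈ 0.8290.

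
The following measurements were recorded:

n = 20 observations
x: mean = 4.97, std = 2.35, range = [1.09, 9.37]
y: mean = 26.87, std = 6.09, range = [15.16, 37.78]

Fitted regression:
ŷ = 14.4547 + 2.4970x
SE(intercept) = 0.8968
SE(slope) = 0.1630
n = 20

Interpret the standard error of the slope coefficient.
The slope 2.4970 is pinned down to within about ±0.1630 (one SE) by these data — relative uncertainty 6.5%, i.e. precise.

What SE measures:
- The standard error quantifies the sampling variability of the coefficient estimate
- It is the estimated standard deviation of β̂₁ across hypothetical repeated samples of the same size
- Smaller SE → more precise estimate

Relative precision:
- SE / |β̂₁| = 0.1630 / 2.4970 = 6.5%
- Rule of thumb (under 20%: precise; 20% to under 50%: moderately precise; 50% or more: imprecise) → precise

Link to interval estimation: a confidence interval for β₁ is β̂₁ ± t* × 0.1630, so SE sets the half-width per unit of t*.

What drives SE(β̂₁): wider spread of x values → smaller SE.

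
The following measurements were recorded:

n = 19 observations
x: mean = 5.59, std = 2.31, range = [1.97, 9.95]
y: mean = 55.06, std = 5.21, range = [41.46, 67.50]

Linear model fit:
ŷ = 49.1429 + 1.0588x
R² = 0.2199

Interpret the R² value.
About 21.99% of the variability in y is accounted for by the regression on x (R² = 0.2199) — a weak linear fit.

R² = 1 − SS_res/SS_tot compares the residual scatter to the total scatter of y about its mean.

Here R² = 0.2199:
- Explained: 21.99% of the variation in y
- Unexplained (residual): 100% − 21.99% = 78.01%
- Rule of thumb (below 0.3 weak; 0.3 to below 0.7 moderate; 0.7 and above strong) → weak

Calculation: R² = 1 − (SS_res / SS_tot), where SS_res is the sum of squared residuals and SS_tot the total sum of squares.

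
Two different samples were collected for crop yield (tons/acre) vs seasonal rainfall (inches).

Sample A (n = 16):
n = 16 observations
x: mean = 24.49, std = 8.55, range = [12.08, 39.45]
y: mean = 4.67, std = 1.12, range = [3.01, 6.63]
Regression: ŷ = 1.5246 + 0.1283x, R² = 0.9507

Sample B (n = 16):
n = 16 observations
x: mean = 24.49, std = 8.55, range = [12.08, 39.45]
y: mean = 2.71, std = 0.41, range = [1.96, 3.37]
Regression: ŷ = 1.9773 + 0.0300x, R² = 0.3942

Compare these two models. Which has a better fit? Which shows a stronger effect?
Model A has the better fit (R² = 0.9507 vs 0.3942). Model A shows the stronger effect (|β₁| = 0.1283 vs 0.0300).

Model Comparison:

Goodness of fit (R²):
- Model A: R² = 0.9507 → 95.07% of variance in crop yield explained
- Model B: R² = 0.3942 → 39.42% of variance in crop yield explained
- 0.9507 > 0.3942 → Model A has the better fit

Effect size (slope magnitude):
- Model A: β₁ = 0.1283 → predicted crop yield rises 0.1283 tons/acre per additional inch of rainfall
- Model B: β₁ = 0.0300 → predicted crop yield rises 0.0300 tons/acre per additional inch of rainfall
- |0.1283| > |0.0300| → Model A shows the stronger marginal effect

Notes:
- A steeper slope doesn't make a better model if the scatter around the line is large.
- The two samples could reflect different populations, time periods, or measurement quality.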